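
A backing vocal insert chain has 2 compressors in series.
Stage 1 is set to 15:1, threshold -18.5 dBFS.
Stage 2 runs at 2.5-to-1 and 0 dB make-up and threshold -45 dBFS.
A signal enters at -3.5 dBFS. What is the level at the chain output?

-34 dBFS

Stage 1: -3.5 dBFS is 15 dB over -18.5 dBFS; at 15:1 that becomes 1 dB over, giving -17.5 dBFS.
Stage 2: overshoot 27.5 dB → 27.5/2.5 = 11 dB → -34 dBFS.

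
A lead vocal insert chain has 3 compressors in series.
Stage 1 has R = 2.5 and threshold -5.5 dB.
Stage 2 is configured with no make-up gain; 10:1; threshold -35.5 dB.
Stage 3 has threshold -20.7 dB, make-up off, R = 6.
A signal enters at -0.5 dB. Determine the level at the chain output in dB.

Stage 1: overshoot 5 dB → 5/2.5 = 2 dB → -3.5 dB.
Stage 2: 32 dB above -35.5 dB, reduced 10:1 to 3.2 dB above → -32.3 dB.
Stage 3: below threshold (-32.3 ≤ -20.7); passes unchanged; output -32.3 dB.

-32.3 dB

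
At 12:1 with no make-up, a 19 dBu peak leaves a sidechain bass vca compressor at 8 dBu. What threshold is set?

Gain reduction = 19 − 8 = 11 dB; output overshoot = GR / (R − 1) = 11 / 11 = 1 dB.
Threshold = output − output overshoot = 8 − 1 = 7 dBu.

7 dBu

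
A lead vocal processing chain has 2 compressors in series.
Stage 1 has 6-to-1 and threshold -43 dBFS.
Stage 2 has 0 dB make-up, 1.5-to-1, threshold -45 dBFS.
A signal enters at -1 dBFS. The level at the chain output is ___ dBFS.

-39 dBFS

Stage 1: 42 dB above -43 dBFS, reduced 6:1 to 7 dB above → -36 dBFS.
Stage 2: 9 dB above -45 dBFS, reduced 1.5:1 to 6 dB above → -39 dBFS.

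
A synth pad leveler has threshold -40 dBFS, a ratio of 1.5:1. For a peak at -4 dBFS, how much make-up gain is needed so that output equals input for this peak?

Overshoot 36 dB → 36/1.5 = 24 dB after compression, so the compressed level is -40 + 24 = -16 dBFS.
Make-up = target − compressed = -4 − (-16) = 12 dB.

12 dB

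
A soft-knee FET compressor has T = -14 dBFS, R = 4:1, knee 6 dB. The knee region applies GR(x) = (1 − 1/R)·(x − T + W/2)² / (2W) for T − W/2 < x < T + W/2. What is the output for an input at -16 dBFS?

-16.0625 dBFS

x − T + W/2 = -16 − (-14) + 3 = 1.
GR = (1 − 1/4) × 1² / 12 = 0.75 × 1 / 12 = 0.0625 dB.
Output = -16 − 0.0625 = -16.0625 dBFS.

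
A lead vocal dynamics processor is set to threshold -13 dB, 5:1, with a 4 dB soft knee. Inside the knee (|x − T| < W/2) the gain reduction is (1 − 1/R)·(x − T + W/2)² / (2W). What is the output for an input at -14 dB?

-14.1 dB

x − T + W/2 = -14 − (-13) + 2 = 1.
GR = (1 − 1/5) × 1² / 8 = 0.8 × 1 / 8 = 0.1 dB.
Output = -14 − 0.1 = -14.1 dB.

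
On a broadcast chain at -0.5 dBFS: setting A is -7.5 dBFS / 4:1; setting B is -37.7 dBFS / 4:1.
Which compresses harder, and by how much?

A: 7 dB over, compressed to 1.75 dB over, so 5.25 dB of GR.
B: 37.2 dB over, compressed to 9.3 dB over, so 27.9 dB of GR.
Difference: 22.65 dB in favour of B.

B, by 22.65 dB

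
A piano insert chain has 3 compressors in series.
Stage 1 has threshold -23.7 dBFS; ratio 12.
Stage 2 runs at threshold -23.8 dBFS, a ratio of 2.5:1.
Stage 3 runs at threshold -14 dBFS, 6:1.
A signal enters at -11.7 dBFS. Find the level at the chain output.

-23.36 dBFS

Stage 1: 12 dB above -23.7 dBFS, reduced 12:1 to 1 dB above → -22.7 dBFS.
Stage 2: 1.1 dB above -23.8 dBFS, reduced 2.5:1 to 0.44 dB above → -23.36 dBFS.
Stage 3: -23.36 dBFS is at or below the -14 dBFS threshold — no compression; output -23.36 dBFS.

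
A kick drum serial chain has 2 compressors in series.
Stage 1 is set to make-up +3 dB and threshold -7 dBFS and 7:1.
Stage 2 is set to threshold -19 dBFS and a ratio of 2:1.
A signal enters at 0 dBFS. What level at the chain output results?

Stage 1: overshoot 7 dB → 7/7 = 1 dB → -6 dBFS; +3 dB make-up → -3 dBFS.
Stage 2: 16 dB above -19 dBFS, reduced 2:1 to 8 dB above → -11 dBFS.

-11 dBFS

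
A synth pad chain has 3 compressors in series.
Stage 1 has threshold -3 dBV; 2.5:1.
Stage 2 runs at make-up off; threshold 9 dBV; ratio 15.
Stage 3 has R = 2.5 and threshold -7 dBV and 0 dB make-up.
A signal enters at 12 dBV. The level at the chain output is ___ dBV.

Stage 1: 15 dB above -3 dBV, reduced 2.5:1 to 6 dB above → 3 dBV.
Stage 2: 3 dBV ≤ 9 dBV, so stage 2 doesn't engage; output 3 dBV.
Stage 3: 3 dBV is 10 dB over -7 dBV; at 2.5:1 that becomes 4 dB over, giving -3 dBV.

-3 dBV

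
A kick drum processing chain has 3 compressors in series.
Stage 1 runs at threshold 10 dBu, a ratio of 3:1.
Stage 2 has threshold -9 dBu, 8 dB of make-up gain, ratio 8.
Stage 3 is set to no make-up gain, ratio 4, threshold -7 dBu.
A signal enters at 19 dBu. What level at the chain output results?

-4.8125 dBu

Stage 1: 19 dBu is 9 dB over 10 dBu; at 3:1 that becomes 3 dB over, giving 13 dBu.
Stage 2: overshoot 22 dB → 22/8 = 2.75 dB → -6.25 dBu; +8 dB make-up → 1.75 dBu.
Stage 3: 8.75 dB above -7 dBu, reduced 4:1 to 2.1875 dB above → -4.8125 dBu.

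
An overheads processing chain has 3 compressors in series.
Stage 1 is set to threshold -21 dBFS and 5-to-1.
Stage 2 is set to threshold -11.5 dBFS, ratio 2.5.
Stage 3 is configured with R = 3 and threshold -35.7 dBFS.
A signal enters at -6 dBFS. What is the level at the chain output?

Stage 1: -6 dBFS is 15 dB over -21 dBFS; at 5:1 that becomes 3 dB over, giving -18 dBFS.
Stage 2: -18 dBFS ≤ -11.5 dBFS, so stage 2 doesn't engage; output -18 dBFS.
Stage 3: 17.7 dB above -35.7 dBFS, reduced 3:1 to 5.9 dB above → -29.8 dBFS.

-29.8 dBFS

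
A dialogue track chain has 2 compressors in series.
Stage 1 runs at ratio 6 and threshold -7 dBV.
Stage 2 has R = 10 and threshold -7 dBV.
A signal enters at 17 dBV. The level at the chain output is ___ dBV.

-6.6 dBV

Stage 1: 17 dBV is 24 dB over -7 dBV; at 6:1 that becomes 4 dB over, giving -3 dBV.
Stage 2: 4 dB above -7 dBV, reduced 10:1 to 0.4 dB above → -6.6 dBV.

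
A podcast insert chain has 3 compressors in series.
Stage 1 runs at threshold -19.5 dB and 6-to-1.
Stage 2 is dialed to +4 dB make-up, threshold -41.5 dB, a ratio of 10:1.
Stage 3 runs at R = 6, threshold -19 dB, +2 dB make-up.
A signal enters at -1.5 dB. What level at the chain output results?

-33 dB

Stage 1: -1.5 dB is 18 dB over -19.5 dB; at 6:1 that becomes 3 dB over, giving -16.5 dB.
Stage 2: 25 dB above -41.5 dB, reduced 10:1 to 2.5 dB above → -39 dB; +4 dB make-up → -35 dB.
Stage 3: -35 dB ≤ -19 dB, so stage 3 doesn't engage; make-up brings it to -33 dB.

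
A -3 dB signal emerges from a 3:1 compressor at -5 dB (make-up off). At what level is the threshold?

-6 dB

Let T be the threshold. Output overshoot = (input overshoot)/R, so -5 − T = (-3 − T)/3.
3·(-5 − T) = -3 − T → 2·T = -15 − (-3) = -12.
T = -12/2 = -6 dB.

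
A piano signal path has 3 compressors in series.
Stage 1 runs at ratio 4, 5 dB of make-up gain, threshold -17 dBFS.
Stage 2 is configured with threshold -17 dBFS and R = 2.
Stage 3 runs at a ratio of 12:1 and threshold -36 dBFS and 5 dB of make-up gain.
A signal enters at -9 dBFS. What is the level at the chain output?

-29.125 dBFS

Stage 1: overshoot 8 dB → 8/4 = 2 dB → -15 dBFS; +5 dB make-up → -10 dBFS.
Stage 2: -10 dBFS is 7 dB over -17 dBFS; at 2:1 that becomes 3.5 dB over, giving -13.5 dBFS.
Stage 3: 22.5 dB above -36 dBFS, reduced 12:1 to 1.875 dB above → -34.125 dBFS; +5 dB make-up → -29.125 dBFS.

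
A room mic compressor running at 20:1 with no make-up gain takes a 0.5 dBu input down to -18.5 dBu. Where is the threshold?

-19.5 dBu

Let T be the threshold. Output overshoot = (input overshoot)/R, so -18.5 − T = (0.5 − T)/20.
20·(-18.5 − T) = 0.5 − T → 19·T = -370 − 0.5 = -370.5.
T = -370.5/19 = -19.5 dBu.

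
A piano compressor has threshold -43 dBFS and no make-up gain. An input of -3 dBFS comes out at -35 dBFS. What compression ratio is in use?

5:1

Input overshoot = -3 − (-43) = 40 dB; output overshoot = -35 − (-43) = 8 dB.
Ratio = 40 / 8 = 5.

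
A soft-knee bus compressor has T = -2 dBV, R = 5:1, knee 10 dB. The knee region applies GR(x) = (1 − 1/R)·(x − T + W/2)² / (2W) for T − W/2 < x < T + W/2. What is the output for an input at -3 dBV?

-3.64 dBV

x − T + W/2 = -3 − (-2) + 5 = 4.
GR = (1 − 1/5) × 4² / 20 = 0.8 × 16 / 20 = 0.64 dB.
Output = -3 − 0.64 = -3.64 dBV.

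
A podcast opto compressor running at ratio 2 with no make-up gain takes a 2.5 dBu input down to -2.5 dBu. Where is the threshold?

-7.5 dBu

Gain reduction = 2.5 − (-2.5) = 5 dB; output overshoot = GR / (R − 1) = 5 / 1 = 5 dB.
Threshold = output − output overshoot = -2.5 − 5 = -7.5 dBu.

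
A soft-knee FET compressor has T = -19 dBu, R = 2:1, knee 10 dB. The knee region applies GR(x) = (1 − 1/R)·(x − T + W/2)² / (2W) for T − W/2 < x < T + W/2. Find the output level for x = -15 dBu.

-17.025 dBu

x − T + W/2 = -15 − (-19) + 5 = 9.
GR = (1 − 1/2) × 9² / 20 = 0.5 × 81 / 20 = 2.025 dB.
Output = -15 − 2.025 = -17.025 dBu.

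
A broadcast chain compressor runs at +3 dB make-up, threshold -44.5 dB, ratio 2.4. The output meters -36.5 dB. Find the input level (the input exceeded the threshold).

-32.5 dB

Stripping the +3 dB make-up gives -39.5 dB at the gain stage.
That's 5 dB above the -44.5 dB threshold.
Undo the ratio: input overshoot = 5 × 2.4 = 12 dB, giving input = -32.5 dB.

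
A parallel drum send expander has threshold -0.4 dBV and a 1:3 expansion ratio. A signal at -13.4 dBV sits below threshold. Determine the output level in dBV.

-39.4 dBV

The input is 13 dB below the -0.4 dBV threshold.
A 1:3 expander multiplies undershoot by 3: 13 × 3 = 39 dB below threshold.
Output = -0.4 − 39 = -39.4 dBV.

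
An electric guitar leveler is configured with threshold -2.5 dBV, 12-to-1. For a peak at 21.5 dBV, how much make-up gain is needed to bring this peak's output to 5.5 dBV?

Without make-up, output = threshold + overshoot/12 = -2.5 + 2 = -0.5 dBV.
Gap to target: 6 dB.

6 dB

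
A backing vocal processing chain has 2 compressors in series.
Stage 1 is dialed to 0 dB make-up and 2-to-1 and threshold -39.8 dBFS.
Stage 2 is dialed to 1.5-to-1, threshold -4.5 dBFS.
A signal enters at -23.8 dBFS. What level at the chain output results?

-31.8 dBFS

Stage 1: overshoot 16 dB → 16/2 = 8 dB → -31.8 dBFS.
Stage 2: below threshold (-31.8 ≤ -4.5); passes unchanged; output -31.8 dBFS.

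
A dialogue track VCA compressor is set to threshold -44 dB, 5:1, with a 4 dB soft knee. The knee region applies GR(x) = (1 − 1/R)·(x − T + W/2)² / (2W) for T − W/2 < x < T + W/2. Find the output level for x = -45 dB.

x − T + W/2 = -45 − (-44) + 2 = 1.
GR = (1 − 1/5) × 1² / 8 = 0.8 × 1 / 8 = 0.1 dB.
Output = -45 − 0.1 = -45.1 dB.

-45.1 dB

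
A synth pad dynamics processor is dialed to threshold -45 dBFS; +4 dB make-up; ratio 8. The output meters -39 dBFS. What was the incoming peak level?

Before make-up, the level was -39 − 4 = -43 dBFS.
Post-compression overshoot = -43 − (-45) = 2 dB.
Before 8:1 compression the overshoot was 2 × 8 = 16 dB, so input = -45 + 16 = -29 dBFS.

-29 dBFS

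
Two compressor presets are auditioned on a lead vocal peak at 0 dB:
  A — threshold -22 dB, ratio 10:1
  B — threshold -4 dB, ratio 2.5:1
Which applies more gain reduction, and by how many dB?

A: GR = 22 − 22/10 = 19.8 dB.
B: GR = 4 − 4/2.5 = 2.4 dB.
A reduces 17.4 dB more.

A, by 17.4 dB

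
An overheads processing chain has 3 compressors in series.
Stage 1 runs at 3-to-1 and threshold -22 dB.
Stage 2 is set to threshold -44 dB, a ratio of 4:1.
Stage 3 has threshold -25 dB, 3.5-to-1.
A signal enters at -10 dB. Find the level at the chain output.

Stage 1: 12 dB above -22 dB, reduced 3:1 to 4 dB above → -18 dB.
Stage 2: -18 dB is 26 dB over -44 dB; at 4:1 that becomes 6.5 dB over, giving -37.5 dB.
Stage 3: -37.5 dB is at or below the -25 dB threshold — no compression; output -37.5 dB.

-37.5 dB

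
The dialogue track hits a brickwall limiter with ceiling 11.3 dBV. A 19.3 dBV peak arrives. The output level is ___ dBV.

A brickwall limiter is an ∞:1 compressor: any input above the ceiling is clamped to 11.3 dBV.

11.3 dBV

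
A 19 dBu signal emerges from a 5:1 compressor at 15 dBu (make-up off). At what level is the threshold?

14 dBu

Gain reduction = 19 − 15 = 4 dB; output overshoot = GR / (R − 1) = 4 / 4 = 1 dB.
Threshold = output − output overshoot = 15 − 1 = 14 dBu.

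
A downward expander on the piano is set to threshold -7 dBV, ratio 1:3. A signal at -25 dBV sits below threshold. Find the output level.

The input is 18 dB below the -7 dBV threshold.
A 1:3 expander multiplies undershoot by 3: 18 × 3 = 54 dB below threshold.
Output = -7 − 54 = -61 dBV.

-61 dBV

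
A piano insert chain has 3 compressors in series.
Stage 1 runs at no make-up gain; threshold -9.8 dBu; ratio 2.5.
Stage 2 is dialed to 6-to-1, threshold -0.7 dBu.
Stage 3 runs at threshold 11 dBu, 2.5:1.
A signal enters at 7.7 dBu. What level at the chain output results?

-2.8 dBu

Stage 1: 17.5 dB above -9.8 dBu, reduced 2.5:1 to 7 dB above → -2.8 dBu.
Stage 2: -2.8 dBu is at or below the -0.7 dBu threshold — no compression; output -2.8 dBu.
Stage 3: -2.8 dBu ≤ 11 dBu, so stage 3 doesn't engage; output -2.8 dBu.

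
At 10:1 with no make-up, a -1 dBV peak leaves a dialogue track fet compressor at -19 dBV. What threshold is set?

-21 dBV

Let T be the threshold. Output overshoot = (input overshoot)/R, so -19 − T = (-1 − T)/10.
10·(-19 − T) = -1 − T → 9·T = -190 − (-1) = -189.
T = -189/9 = -21 dBV.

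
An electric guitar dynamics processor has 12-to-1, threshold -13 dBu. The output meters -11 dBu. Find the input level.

11 dBu

The compressed level sits -11 − (-13) = 2 dB over threshold.
Undo the ratio: input overshoot = 2 × 12 = 24 dB, giving input = 11 dBu.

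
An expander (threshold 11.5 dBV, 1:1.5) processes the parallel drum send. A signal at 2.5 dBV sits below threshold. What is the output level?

Undershoot = 11.5 − 2.5 = 9 dB.
At 1:1.5, that expands to 13.5 dB under threshold.
Output = 11.5 − 13.5 = -2 dBV.

-2 dBV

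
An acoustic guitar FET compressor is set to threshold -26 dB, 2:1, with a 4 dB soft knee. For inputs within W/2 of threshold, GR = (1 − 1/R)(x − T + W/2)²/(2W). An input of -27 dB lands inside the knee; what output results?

-27.0625 dB

x − T + W/2 = -27 − (-26) + 2 = 1.
GR = (1 − 1/2) × 1² / 8 = 0.5 × 1 / 8 = 0.0625 dB.
Output = -27 − 0.0625 = -27.0625 dB.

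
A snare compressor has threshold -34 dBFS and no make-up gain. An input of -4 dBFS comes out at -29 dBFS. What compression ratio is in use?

Input overshoot = -4 − (-34) = 30 dB; output overshoot = -29 − (-34) = 5 dB.
Ratio = 30 / 5 = 6.

6:1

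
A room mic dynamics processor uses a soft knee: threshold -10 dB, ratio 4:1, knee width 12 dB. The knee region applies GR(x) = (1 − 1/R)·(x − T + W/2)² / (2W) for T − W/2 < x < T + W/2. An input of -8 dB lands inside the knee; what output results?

x − T + W/2 = -8 − (-10) + 6 = 8.
GR = (1 − 1/4) × 8² / 24 = 0.75 × 64 / 24 = 2 dB.
Output = -8 − 2 = -10 dB.

-10 dB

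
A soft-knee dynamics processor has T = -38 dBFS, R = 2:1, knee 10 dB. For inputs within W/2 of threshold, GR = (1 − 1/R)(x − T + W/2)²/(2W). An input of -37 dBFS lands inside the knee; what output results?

-37.9 dBFS

x − T + W/2 = -37 − (-38) + 5 = 6.
GR = (1 − 1/2) × 6² / 20 = 0.5 × 36 / 20 = 0.9 dB.
Output = -37 − 0.9 = -37.9 dBFS.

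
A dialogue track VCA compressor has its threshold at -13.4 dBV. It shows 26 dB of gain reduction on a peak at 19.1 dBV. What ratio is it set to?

5:1

Input overshoot = 19.1 − (-13.4) = 32.5 dB.
Output overshoot = 32.5 − 26 = 6.5 dB.
Ratio = input overshoot / output overshoot = 32.5 / 6.5 = 5.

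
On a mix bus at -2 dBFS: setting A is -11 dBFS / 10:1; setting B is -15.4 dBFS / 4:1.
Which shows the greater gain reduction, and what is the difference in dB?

A: GR = 9 − 9/10 = 8.1 dB.
B: GR = 13.4 − 13.4/4 = 10.05 dB.
Difference: 1.95 dB in favour of B.

B, by 1.95 dB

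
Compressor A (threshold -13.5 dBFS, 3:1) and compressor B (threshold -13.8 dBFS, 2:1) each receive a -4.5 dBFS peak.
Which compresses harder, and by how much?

A: overshoot 9 dB → output overshoot 3 dB → GR 6 dB.
B: overshoot 9.3 dB → output overshoot 4.65 dB → GR 4.65 dB.
Difference: 1.35 dB in favour of A.

A, by 1.35 dB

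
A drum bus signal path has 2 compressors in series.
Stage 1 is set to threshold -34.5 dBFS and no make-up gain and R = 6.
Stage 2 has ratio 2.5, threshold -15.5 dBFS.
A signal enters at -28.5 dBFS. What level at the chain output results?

Stage 1: 6 dB above -34.5 dBFS, reduced 6:1 to 1 dB above → -33.5 dBFS.
Stage 2: below threshold (-33.5 ≤ -15.5); passes unchanged; output -33.5 dBFS.

-33.5 dBFS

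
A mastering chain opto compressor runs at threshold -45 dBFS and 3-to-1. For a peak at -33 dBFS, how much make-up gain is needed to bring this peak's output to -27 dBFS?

Without make-up, output = threshold + overshoot/3 = -45 + 4 = -41 dBFS.
Gap to target: 14 dB.

14 dB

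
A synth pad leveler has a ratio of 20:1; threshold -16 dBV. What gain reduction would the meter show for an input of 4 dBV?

19 dB

Overshoot = 4 − (-16) = 20 dB.
At 20:1, output sits 20/20 = 1 dB above threshold.
GR = overshoot in − overshoot out = 20 − 1 = 19 dB.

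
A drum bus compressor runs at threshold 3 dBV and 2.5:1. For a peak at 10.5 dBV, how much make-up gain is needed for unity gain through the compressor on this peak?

4.5 dB

Without make-up, output = threshold + overshoot/2.5 = 3 + 3 = 6 dBV.
Gap to target: 4.5 dB.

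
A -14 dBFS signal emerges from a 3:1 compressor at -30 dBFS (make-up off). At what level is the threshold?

-38 dBFS

Gain reduction = -14 − (-30) = 16 dB; output overshoot = GR / (R − 1) = 16 / 2 = 8 dB.
Threshold = output − output overshoot = -30 − 8 = -38 dBFS.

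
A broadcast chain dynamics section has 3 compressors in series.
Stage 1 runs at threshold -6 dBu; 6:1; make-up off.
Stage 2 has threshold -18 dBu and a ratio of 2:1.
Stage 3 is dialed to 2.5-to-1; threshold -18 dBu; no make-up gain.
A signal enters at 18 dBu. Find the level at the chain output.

Stage 1: 24 dB above -6 dBu, reduced 6:1 to 4 dB above → -2 dBu.
Stage 2: 16 dB above -18 dBu, reduced 2:1 to 8 dB above → -10 dBu.
Stage 3: -10 dBu is 8 dB over -18 dBu; at 2.5:1 that becomes 3.2 dB over, giving -14.8 dBu.

-14.8 dBu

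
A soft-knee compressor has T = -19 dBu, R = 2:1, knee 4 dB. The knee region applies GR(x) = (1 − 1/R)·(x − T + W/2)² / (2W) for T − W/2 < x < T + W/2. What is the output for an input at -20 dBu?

x − T + W/2 = -20 − (-19) + 2 = 1.
GR = (1 − 1/2) × 1² / 8 = 0.5 × 1 / 8 = 0.0625 dB.
Output = -20 − 0.0625 = -20.0625 dBu.

-20.0625 dBu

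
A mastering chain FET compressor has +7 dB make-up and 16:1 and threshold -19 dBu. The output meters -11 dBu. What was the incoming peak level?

Stripping the +7 dB make-up gives -18 dBu at the gain stage.
That's 1 dB above the -19 dBu threshold.
Before 16:1 compression the overshoot was 1 × 16 = 16 dB, so input = -19 + 16 = -3 dBu.

-3 dBu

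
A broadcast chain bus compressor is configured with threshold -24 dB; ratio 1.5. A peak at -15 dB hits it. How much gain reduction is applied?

The signal is 9 dB above threshold.
A 1.5:1 ratio leaves 6 dB of that excess.
So the signal is attenuated by 9 − 6 = 3 dB.

3 dB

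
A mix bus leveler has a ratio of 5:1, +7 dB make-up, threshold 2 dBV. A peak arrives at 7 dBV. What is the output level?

7 dBV sits 5 dB over threshold.
At 5:1 the overshoot is divided by 5, leaving 1 dB above threshold.
That puts the output at 3 dBV; make-up adds 7 dB, giving 10 dBV.

10 dBV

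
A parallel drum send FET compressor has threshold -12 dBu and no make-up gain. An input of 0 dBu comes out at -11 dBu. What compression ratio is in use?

12:1

Input overshoot = 0 − (-12) = 12 dB; output overshoot = -11 − (-12) = 1 dB.
Ratio = 12 / 1 = 12.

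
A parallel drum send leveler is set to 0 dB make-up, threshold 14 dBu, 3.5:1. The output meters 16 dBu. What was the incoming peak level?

21 dBu

Post-compression overshoot = 16 − 14 = 2 dB.
Undo the ratio: input overshoot = 2 × 3.5 = 7 dB, giving input = 21 dBu.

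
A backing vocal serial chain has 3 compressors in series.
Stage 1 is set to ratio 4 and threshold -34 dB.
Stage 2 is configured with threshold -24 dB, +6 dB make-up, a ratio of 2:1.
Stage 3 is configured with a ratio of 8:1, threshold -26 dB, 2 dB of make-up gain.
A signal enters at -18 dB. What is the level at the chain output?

-23.75 dB

Stage 1: overshoot 16 dB → 16/4 = 4 dB → -30 dB.
Stage 2: -30 dB ≤ -24 dB, so stage 2 doesn't engage; make-up brings it to -24 dB.
Stage 3: 2 dB above -26 dB, reduced 8:1 to 0.25 dB above → -25.75 dB; +2 dB make-up → -23.75 dB.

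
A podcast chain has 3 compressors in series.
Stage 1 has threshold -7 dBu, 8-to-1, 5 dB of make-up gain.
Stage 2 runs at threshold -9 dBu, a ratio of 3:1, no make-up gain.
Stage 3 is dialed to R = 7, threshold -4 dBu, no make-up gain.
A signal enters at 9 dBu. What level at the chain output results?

-6 dBu

Stage 1: 16 dB above -7 dBu, reduced 8:1 to 2 dB above → -5 dBu; +5 dB make-up → 0 dBu.
Stage 2: overshoot 9 dB → 9/3 = 3 dB → -6 dBu.
Stage 3: -6 dBu ≤ -4 dBu, so stage 3 doesn't engage; output -6 dBu.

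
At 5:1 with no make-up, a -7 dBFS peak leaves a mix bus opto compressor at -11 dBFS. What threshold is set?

Let T be the threshold. Output overshoot = (input overshoot)/R, so -11 − T = (-7 − T)/5.
5·(-11 − T) = -7 − T → 4·T = -55 − (-7) = -48.
T = -48/4 = -12 dBFS.

-12 dBFS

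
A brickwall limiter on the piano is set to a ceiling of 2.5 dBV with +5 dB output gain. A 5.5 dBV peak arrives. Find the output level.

7.5 dBV

At ∞:1, everything above 2.5 dBV is held at the ceiling.
Output gain then adds 5 dB: 2.5 + 5 = 7.5 dBV.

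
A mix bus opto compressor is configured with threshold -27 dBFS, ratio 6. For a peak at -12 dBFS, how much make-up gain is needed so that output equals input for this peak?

12.5 dB

Without make-up, output = threshold + overshoot/6 = -27 + 2.5 = -24.5 dBFS.
Gap to target: 12.5 dB.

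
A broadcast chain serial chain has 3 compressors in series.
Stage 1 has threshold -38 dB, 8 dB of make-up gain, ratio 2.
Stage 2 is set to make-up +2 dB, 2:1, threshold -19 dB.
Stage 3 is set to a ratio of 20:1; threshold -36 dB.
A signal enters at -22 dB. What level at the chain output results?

Stage 1: overshoot 16 dB → 16/2 = 8 dB → -30 dB; +8 dB make-up → -22 dB.
Stage 2: -22 dB ≤ -19 dB, so stage 2 doesn't engage; make-up brings it to -20 dB.
Stage 3: -20 dB is 16 dB over -36 dB; at 20:1 that becomes 0.8 dB over, giving -35.2 dB.

-35.2 dB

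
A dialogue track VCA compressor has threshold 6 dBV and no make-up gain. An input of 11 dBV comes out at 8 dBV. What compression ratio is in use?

2.5:1

Input overshoot = 11 − 6 = 5 dB; output overshoot = 8 − 6 = 2 dB.
Ratio = 5 / 2 = 2.5.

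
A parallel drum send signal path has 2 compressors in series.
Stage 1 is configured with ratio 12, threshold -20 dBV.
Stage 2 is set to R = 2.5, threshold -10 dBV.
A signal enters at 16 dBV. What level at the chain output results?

Stage 1: 36 dB above -20 dBV, reduced 12:1 to 3 dB above → -17 dBV.
Stage 2: -17 dBV ≤ -10 dBV, so stage 2 doesn't engage; output -17 dBV.

-17 dBV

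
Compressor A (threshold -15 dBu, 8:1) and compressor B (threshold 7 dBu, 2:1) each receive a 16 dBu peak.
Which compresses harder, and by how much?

A: GR = 31 − 31/8 = 27.125 dB.
B: GR = 9 − 9/2 = 4.5 dB.
Difference: 22.625 dB in favour of A.

A, by 22.625 dB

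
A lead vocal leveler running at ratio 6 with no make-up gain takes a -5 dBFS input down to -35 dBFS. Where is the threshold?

-41 dBFS

Gain reduction = -5 − (-35) = 30 dB; output overshoot = GR / (R − 1) = 30 / 5 = 6 dB.
Threshold = output − output overshoot = -35 − 6 = -41 dBFS.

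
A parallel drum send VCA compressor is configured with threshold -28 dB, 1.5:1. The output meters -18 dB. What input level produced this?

-13 dB

Post-compression overshoot = -18 − (-28) = 10 dB.
Before 1.5:1 compression the overshoot was 10 × 1.5 = 15 dB, so input = -28 + 15 = -13 dB.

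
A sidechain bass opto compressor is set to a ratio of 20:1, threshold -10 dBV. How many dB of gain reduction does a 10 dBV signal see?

19 dB

10 dBV exceeds the threshold by 20 dB.
After 20:1 compression the overshoot becomes 20/20 = 1 dB.
So the signal is attenuated by 20 − 1 = 19 dB.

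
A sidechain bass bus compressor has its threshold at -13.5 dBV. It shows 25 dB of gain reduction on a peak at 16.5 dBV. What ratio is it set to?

6:1

Input overshoot = 16.5 − (-13.5) = 30 dB.
Output overshoot = 30 − 25 = 5 dB.
Ratio = input overshoot / output overshoot = 30 / 5 = 6.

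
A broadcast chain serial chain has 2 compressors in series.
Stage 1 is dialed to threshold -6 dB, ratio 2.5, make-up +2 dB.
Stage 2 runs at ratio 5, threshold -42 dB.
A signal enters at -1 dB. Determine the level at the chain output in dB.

Stage 1: overshoot 5 dB → 5/2.5 = 2 dB → -4 dB; +2 dB make-up → -2 dB.
Stage 2: 40 dB above -42 dB, reduced 5:1 to 8 dB above → -34 dB.

-34 dB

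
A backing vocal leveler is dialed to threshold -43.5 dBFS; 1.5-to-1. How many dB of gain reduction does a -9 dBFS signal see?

Overshoot = -9 − (-43.5) = 34.5 dB.
At 1.5:1, output sits 34.5/1.5 = 23 dB above threshold.
Gain reduction = 34.5 − 23 = 11.5 dB.

11.5 dB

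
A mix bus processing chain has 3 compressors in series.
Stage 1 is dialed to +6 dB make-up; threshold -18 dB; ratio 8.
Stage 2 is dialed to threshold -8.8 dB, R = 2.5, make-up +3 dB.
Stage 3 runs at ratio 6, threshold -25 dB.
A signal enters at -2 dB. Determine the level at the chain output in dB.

-22 dB

Stage 1: -2 dB is 16 dB over -18 dB; at 8:1 that becomes 2 dB over, giving -16 dB; +6 dB make-up → -10 dB.
Stage 2: -10 dB ≤ -8.8 dB, so stage 2 doesn't engage; make-up brings it to -7 dB.
Stage 3: -7 dB is 18 dB over -25 dB; at 6:1 that becomes 3 dB over, giving -22 dB.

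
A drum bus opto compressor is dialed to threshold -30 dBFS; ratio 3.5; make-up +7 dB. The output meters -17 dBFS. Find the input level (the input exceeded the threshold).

Before make-up, the level was -17 − 7 = -24 dBFS.
The compressed level sits -24 − (-30) = 6 dB over threshold.
Before 3.5:1 compression the overshoot was 6 × 3.5 = 21 dB, so input = -30 + 21 = -9 dBFS.

-9 dBFS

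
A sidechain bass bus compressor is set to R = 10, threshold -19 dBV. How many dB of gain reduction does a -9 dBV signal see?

Overshoot = -9 − (-19) = 10 dB.
A 10:1 ratio leaves 1 dB of that excess.
So the signal is attenuated by 10 − 1 = 9 dB.

9 dB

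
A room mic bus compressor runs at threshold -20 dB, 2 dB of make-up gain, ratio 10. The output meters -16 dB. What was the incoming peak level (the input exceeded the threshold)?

Remove make-up: -16 − 2 = -18 dB.
That's 2 dB above the -20 dB threshold.
Before 10:1 compression the overshoot was 2 × 10 = 20 dB, so input = -20 + 20 = 0 dB.

0 dB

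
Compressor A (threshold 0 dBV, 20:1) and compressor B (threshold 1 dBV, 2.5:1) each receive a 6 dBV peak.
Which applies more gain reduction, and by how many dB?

A: GR = 6 − 6/20 = 5.7 dB.
B: GR = 5 − 5/2.5 = 3 dB.
Difference: 2.7 dB in favour of A.

A, by 2.7 dB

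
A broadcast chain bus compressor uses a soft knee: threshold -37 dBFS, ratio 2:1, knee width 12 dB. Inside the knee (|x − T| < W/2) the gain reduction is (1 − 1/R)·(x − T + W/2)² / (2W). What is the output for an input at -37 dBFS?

x − T + W/2 = -37 − (-37) + 6 = 6.
GR = (1 − 1/2) × 6² / 24 = 0.5 × 36 / 24 = 0.75 dB.
Output = -37 − 0.75 = -37.75 dBFS.

-37.75 dBFS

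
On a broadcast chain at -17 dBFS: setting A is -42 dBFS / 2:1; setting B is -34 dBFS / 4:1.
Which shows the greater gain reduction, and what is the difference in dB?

A: GR = 25 − 25/2 = 12.5 dB.
B: GR = 17 − 17/4 = 12.75 dB.
Difference: 0.25 dB in favour of B.

B, by 0.25 dB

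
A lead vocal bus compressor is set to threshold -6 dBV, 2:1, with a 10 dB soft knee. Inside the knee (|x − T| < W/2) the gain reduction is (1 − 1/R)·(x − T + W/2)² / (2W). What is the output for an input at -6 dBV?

x − T + W/2 = -6 − (-6) + 5 = 5.
GR = (1 − 1/2) × 5² / 20 = 0.5 × 25 / 20 = 0.625 dB.
Output = -6 − 0.625 = -6.625 dBV.

-6.625 dBV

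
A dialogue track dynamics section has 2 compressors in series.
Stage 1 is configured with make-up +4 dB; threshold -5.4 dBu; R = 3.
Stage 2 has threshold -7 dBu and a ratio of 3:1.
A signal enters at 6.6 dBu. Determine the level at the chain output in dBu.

-3.8 dBu

Stage 1: overshoot 12 dB → 12/3 = 4 dB → -1.4 dBu; +4 dB make-up → 2.6 dBu.
Stage 2: overshoot 9.6 dB → 9.6/3 = 3.2 dB → -3.8 dBu.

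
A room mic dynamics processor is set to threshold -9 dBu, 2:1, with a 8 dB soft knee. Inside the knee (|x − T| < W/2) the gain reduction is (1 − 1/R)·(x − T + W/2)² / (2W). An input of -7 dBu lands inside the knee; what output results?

x − T + W/2 = -7 − (-9) + 4 = 6.
GR = (1 − 1/2) × 6² / 16 = 0.5 × 36 / 16 = 1.125 dB.
Output = -7 − 1.125 = -8.125 dBu.

-8.125 dBu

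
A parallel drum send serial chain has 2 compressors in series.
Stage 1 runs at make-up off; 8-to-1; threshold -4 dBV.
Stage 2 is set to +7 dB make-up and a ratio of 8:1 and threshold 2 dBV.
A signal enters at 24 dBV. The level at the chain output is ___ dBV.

Stage 1: 28 dB above -4 dBV, reduced 8:1 to 3.5 dB above → -0.5 dBV.
Stage 2: below threshold (-0.5 ≤ 2); passes unchanged; make-up brings it to 6.5 dBV.

6.5 dBV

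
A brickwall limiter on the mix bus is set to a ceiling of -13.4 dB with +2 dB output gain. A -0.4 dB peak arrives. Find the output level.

-11.4 dB

The limiter clamps the peak to its -13.4 dB ceiling.
Output gain then adds 2 dB: -13.4 + 2 = -11.4 dB.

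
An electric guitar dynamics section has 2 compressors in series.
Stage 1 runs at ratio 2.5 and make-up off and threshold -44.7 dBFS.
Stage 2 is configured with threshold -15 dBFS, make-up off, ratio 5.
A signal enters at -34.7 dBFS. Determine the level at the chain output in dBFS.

Stage 1: -34.7 dBFS is 10 dB over -44.7 dBFS; at 2.5:1 that becomes 4 dB over, giving -40.7 dBFS.
Stage 2: -40.7 dBFS ≤ -15 dBFS, so stage 2 doesn't engage; output -40.7 dBFS.

-40.7 dBFS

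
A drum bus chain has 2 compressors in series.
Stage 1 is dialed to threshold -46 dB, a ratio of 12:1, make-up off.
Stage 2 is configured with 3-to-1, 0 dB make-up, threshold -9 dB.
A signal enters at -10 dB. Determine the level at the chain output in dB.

-43 dB

Stage 1: 36 dB above -46 dB, reduced 12:1 to 3 dB above → -43 dB.
Stage 2: -43 dB is at or below the -9 dB threshold — no compression; output -43 dB.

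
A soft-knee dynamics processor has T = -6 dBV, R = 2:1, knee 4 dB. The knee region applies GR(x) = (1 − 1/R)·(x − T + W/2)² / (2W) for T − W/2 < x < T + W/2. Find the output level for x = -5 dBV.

x − T + W/2 = -5 − (-6) + 2 = 3.
GR = (1 − 1/2) × 3² / 8 = 0.5 × 9 / 8 = 0.5625 dB.
Output = -5 − 0.5625 = -5.5625 dBV.

-5.5625 dBV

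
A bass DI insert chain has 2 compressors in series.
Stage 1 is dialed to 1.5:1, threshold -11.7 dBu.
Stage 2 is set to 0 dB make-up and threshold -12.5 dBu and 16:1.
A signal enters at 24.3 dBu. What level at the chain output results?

-10.95 dBu

Stage 1: 24.3 dBu is 36 dB over -11.7 dBu; at 1.5:1 that becomes 24 dB over, giving 12.3 dBu.
Stage 2: 24.8 dB above -12.5 dBu, reduced 16:1 to 1.55 dB above → -10.95 dBu.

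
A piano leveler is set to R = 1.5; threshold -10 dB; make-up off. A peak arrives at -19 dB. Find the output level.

-19 dB is 9 dB below the -10 dB threshold, so no gain reduction is applied.
Output = input = -19 dB.

-19 dB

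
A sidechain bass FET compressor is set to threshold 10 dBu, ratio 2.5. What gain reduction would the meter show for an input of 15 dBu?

Overshoot = 15 − 10 = 5 dB.
A 2.5:1 ratio leaves 2 dB of that excess.
Gain reduction = 5 − 2 = 3 dB.

3 dB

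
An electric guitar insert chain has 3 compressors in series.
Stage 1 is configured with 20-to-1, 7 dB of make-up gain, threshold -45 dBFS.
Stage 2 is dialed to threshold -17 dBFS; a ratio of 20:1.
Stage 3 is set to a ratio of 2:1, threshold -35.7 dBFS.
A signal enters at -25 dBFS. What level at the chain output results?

-37 dBFS

Stage 1: overshoot 20 dB → 20/20 = 1 dB → -44 dBFS; +7 dB make-up → -37 dBFS.
Stage 2: -37 dBFS ≤ -17 dBFS, so stage 2 doesn't engage; output -37 dBFS.
Stage 3: below threshold (-37 ≤ -35.7); passes unchanged; output -37 dBFS.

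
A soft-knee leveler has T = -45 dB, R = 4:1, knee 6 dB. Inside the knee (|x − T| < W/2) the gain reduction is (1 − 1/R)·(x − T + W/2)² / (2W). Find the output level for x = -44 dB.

x − T + W/2 = -44 − (-45) + 3 = 4.
GR = (1 − 1/4) × 4² / 12 = 0.75 × 16 / 12 = 1 dB.
Output = -44 − 1 = -45 dB.

-45 dB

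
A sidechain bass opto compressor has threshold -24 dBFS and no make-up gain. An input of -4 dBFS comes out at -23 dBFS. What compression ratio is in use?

20:1

Input overshoot = -4 − (-24) = 20 dB; output overshoot = -23 − (-24) = 1 dB.
Ratio = 20 / 1 = 20.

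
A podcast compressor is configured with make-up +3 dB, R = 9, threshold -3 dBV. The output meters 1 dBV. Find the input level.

6 dBV

Stripping the +3 dB make-up gives -2 dBV at the gain stage.
Post-compression overshoot = -2 − (-3) = 1 dB.
Input overshoot = R × output overshoot = 9 dB → input = -3 + 9 = 6 dBV.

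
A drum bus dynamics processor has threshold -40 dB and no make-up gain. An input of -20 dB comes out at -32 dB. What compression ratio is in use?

Input overshoot = -20 − (-40) = 20 dB; output overshoot = -32 − (-40) = 8 dB.
Ratio = 20 / 8 = 2.5.

2.5:1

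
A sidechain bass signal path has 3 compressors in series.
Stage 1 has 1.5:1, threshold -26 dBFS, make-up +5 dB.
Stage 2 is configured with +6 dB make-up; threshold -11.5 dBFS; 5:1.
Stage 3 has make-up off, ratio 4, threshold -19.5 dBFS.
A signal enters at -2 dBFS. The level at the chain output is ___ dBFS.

-15.675 dBFS

Stage 1: -2 dBFS is 24 dB over -26 dBFS; at 1.5:1 that becomes 16 dB over, giving -10 dBFS; +5 dB make-up → -5 dBFS.
Stage 2: 6.5 dB above -11.5 dBFS, reduced 5:1 to 1.3 dB above → -10.2 dBFS; +6 dB make-up → -4.2 dBFS.
Stage 3: -4.2 dBFS is 15.3 dB over -19.5 dBFS; at 4:1 that becomes 3.825 dB over, giving -15.675 dBFS.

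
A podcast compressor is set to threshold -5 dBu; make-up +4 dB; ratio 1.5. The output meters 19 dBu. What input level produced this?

Stripping the +4 dB make-up gives 15 dBu at the gain stage.
Post-compression overshoot = 15 − (-5) = 20 dB.
Input overshoot = R × output overshoot = 30 dB → input = -5 + 30 = 25 dBu.

25 dBu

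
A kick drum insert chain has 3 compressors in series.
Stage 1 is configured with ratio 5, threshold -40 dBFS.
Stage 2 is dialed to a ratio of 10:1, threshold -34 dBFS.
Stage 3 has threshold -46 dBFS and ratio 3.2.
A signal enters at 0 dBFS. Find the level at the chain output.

-42.1875 dBFS

Stage 1: 40 dB above -40 dBFS, reduced 5:1 to 8 dB above → -32 dBFS.
Stage 2: 2 dB above -34 dBFS, reduced 10:1 to 0.2 dB above → -33.8 dBFS.
Stage 3: -33.8 dBFS is 12.2 dB over -46 dBFS; at 3.2:1 that becomes 3.8125 dB over, giving -42.1875 dBFS.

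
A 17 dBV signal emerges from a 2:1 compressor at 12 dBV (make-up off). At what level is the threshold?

7 dBV

Input is 10 dB above T (since output overshoot × R = input overshoot: (12 − T)·2 = 17 − T gives T = 7 dBV).
Check: 7 + (17 − 7)/2 = 7 + 5 = 12 dBV. ✓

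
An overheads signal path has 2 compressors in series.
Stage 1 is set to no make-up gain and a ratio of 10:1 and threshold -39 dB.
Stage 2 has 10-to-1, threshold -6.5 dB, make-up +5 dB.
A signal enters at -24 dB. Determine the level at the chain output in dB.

Stage 1: overshoot 15 dB → 15/10 = 1.5 dB → -37.5 dB.
Stage 2: -37.5 dB ≤ -6.5 dB, so stage 2 doesn't engage; make-up brings it to -32.5 dB.

-32.5 dB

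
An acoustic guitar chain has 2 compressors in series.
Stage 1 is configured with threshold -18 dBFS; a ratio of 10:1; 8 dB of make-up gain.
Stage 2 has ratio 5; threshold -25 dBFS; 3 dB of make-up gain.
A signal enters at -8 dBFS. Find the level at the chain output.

Stage 1: -8 dBFS is 10 dB over -18 dBFS; at 10:1 that becomes 1 dB over, giving -17 dBFS; +8 dB make-up → -9 dBFS.
Stage 2: -9 dBFS is 16 dB over -25 dBFS; at 5:1 that becomes 3.2 dB over, giving -21.8 dBFS; +3 dB make-up → -18.8 dBFS.

-18.8 dBFS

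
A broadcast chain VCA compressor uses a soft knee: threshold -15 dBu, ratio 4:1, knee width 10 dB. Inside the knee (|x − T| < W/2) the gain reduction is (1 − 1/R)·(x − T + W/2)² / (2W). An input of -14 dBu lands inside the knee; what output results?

-15.35 dBu

x − T + W/2 = -14 − (-15) + 5 = 6.
GR = (1 − 1/4) × 6² / 20 = 0.75 × 36 / 20 = 1.35 dB.
Output = -14 − 1.35 = -15.35 dBu.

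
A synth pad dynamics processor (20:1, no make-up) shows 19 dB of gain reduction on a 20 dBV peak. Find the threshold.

0 dBV

Input is 20 dB above T (since output overshoot × R = input overshoot: (1 − T)·20 = 20 − T gives T = 0 dBV).
Check: 0 + (20 − 0)/20 = 0 + 1 = 1 dBV. ✓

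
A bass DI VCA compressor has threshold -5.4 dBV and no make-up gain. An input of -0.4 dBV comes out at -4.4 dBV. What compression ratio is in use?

Input overshoot = -0.4 − (-5.4) = 5 dB; output overshoot = -4.4 − (-5.4) = 1 dB.
Ratio = 5 / 1 = 5.

5:1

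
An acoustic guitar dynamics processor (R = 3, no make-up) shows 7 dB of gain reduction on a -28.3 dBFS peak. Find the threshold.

-38.8 dBFS

Let T be the threshold. Output overshoot = (input overshoot)/R, so -35.3 − T = (-28.3 − T)/3.
3·(-35.3 − T) = -28.3 − T → 2·T = -105.9 − (-28.3) = -77.6.
T = -77.6/2 = -38.8 dBFS.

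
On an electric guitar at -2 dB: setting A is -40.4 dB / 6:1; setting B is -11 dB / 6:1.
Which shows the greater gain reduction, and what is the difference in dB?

A: 38.4 dB over, compressed to 6.4 dB over, so 32 dB of GR.
B: 9 dB over, compressed to 1.5 dB over, so 7.5 dB of GR.
A applies 24.5 dB more gain reduction.

A, by 24.5 dB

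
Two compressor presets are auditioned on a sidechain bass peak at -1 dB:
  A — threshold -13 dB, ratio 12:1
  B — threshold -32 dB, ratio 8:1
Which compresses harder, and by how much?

B, by 16.125 dB

A: GR = 12 − 12/12 = 11 dB.
B: GR = 31 − 31/8 = 27.125 dB.
B reduces 16.125 dB more.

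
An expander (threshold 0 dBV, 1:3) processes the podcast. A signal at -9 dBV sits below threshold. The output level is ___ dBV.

Below threshold, a 1:3 expander applies gain = (3−1)×(T − x) of attenuation.
(3−1) × 9 = 18 dB, so output = -9 − 18 = -27 dBV.

-27 dBV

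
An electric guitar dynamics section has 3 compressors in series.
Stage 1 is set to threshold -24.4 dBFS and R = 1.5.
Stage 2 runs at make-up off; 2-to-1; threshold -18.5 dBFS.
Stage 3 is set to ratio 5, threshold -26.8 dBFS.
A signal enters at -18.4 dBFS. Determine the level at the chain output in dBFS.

Stage 1: 6 dB above -24.4 dBFS, reduced 1.5:1 to 4 dB above → -20.4 dBFS.
Stage 2: -20.4 dBFS is at or below the -18.5 dBFS threshold — no compression; output -20.4 dBFS.
Stage 3: -20.4 dBFS is 6.4 dB over -26.8 dBFS; at 5:1 that becomes 1.28 dB over, giving -25.52 dBFS.

-25.52 dBFS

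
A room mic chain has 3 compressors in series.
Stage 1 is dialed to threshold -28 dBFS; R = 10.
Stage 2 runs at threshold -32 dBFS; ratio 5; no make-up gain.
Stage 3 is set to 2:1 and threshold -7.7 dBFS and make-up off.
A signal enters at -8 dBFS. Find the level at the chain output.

Stage 1: 20 dB above -28 dBFS, reduced 10:1 to 2 dB above → -26 dBFS.
Stage 2: overshoot 6 dB → 6/5 = 1.2 dB → -30.8 dBFS.
Stage 3: below threshold (-30.8 ≤ -7.7); passes unchanged; output -30.8 dBFS.

-30.8 dBFS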